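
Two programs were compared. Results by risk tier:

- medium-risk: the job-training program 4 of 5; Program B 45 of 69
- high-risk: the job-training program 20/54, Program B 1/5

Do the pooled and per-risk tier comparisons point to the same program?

Medium-risk: the job-training program 4/5 = 80.0%, Program B 45/69 = 65.2% → the job-training program
High-risk: the job-training program 20/54 = 37.0%, Program B 1/5 = 20.0% → the job-training program
Overall: the job-training program 24/59 = 40.7%, Program B 46/74 = 62.2% → Program B
The job-training program wins each risk group but Program B wins overall — the comparison reverses. The job-training program's participants skew toward high-risk, which has a lower base rate.

No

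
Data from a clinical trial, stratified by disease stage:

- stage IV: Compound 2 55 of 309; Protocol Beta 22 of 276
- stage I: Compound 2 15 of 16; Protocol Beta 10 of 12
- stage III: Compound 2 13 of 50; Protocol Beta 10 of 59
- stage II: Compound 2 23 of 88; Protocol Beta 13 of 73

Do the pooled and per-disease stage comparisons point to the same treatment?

Yes

Stage IV: Compound 2 55/309 = 17.8%, Protocol Beta 22/276 = 8.0% → Compound 2
Stage I: Compound 2 15/16 = 93.8%, Protocol Beta 10/12 = 83.3% → Compound 2
Stage III: Compound 2 13/50 = 26.0%, Protocol Beta 10/59 = 16.9% → Compound 2
Stage II: Compound 2 23/88 = 26.1%, Protocol Beta 13/73 = 17.8% → Compound 2
Overall: Compound 2 106/463 = 22.9%, Protocol Beta 55/420 = 13.1% → Compound 2
Compound 2 wins overall and in every disease group — no reversal.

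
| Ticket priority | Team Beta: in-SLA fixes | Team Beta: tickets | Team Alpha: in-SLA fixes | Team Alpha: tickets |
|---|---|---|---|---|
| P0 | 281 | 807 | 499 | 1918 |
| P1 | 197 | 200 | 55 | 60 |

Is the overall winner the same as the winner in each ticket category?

P0: Team Beta 281/807 = 34.8%, Team Alpha 499/1918 = 26.0% → Team Beta
P1: Team Beta 197/200 = 98.5%, Team Alpha 55/60 = 91.7% → Team Beta
Overall: Team Beta 478/1007 = 47.5%, Team Alpha 554/1978 = 28.0% → Team Beta
Team Beta wins overall and in every ticket group — no reversal.

Yes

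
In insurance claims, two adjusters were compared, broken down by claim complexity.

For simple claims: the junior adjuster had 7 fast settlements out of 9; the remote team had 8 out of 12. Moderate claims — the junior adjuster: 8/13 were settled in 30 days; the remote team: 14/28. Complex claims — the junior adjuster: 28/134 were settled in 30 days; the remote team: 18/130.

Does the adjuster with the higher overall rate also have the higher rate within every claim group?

Yes

Simple: the junior adjuster 7/9 = 77.8%, the remote team 8/12 = 66.7% → the junior adjuster
Moderate: the junior adjuster 8/13 = 61.5%, the remote team 14/28 = 50.0% → the junior adjuster
Complex: the junior adjuster 28/134 = 20.9%, the remote team 18/130 = 13.8% → the junior adjuster
Overall: the junior adjuster 43/156 = 27.6%, the remote team 40/170 = 23.5% → the junior adjuster
The junior adjuster wins overall and in every claim group — no reversal.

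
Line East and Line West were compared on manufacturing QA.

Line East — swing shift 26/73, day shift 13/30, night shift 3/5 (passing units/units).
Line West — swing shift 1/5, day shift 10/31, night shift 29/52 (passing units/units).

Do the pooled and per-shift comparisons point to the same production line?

No

Swing shift: Line East 26/73 = 35.6%, Line West 1/5 = 20.0% → Line East
Day shift: Line East 13/30 = 43.3%, Line West 10/31 = 32.3% → Line East
Night shift: Line East 3/5 = 60.0%, Line West 29/52 = 55.8% → Line East
Overall: Line East 42/108 = 38.9%, Line West 40/88 = 45.5% → Line West
Line East wins each shift group but Line West wins overall — the comparison reverses. Line East's units skew toward swing shift, which has a lower base rate.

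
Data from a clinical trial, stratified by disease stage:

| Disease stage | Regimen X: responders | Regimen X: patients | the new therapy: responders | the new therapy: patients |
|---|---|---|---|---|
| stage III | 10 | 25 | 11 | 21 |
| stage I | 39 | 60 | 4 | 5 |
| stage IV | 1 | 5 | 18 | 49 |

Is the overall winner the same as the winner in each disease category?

No

Stage III: Regimen X 10/25 = 40.0%, the new therapy 11/21 = 52.4% → the new therapy
Stage I: Regimen X 39/60 = 65.0%, the new therapy 4/5 = 80.0% → the new therapy
Stage IV: Regimen X 1/5 = 20.0%, the new therapy 18/49 = 36.7% → the new therapy
Overall: Regimen X 50/90 = 55.6%, the new therapy 33/75 = 44.0% → Regimen X
The new therapy wins each disease group but Regimen X wins overall — the comparison reverses. The new therapy's patients skew toward stage IV, which has a lower base rate.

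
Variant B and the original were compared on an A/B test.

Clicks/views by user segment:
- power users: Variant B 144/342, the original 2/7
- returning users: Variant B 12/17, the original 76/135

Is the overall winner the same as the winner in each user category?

No

Power users: Variant B 144/342 = 42.1%, the original 2/7 = 28.6% → Variant B
Returning users: Variant B 12/17 = 70.6%, the original 76/135 = 56.3% → Variant B
Overall: Variant B 156/359 = 43.5%, the original 78/142 = 54.9% → the original
Variant B wins each user group but the original wins overall — the comparison reverses. Variant B's views skew toward power users, which has a lower base rate.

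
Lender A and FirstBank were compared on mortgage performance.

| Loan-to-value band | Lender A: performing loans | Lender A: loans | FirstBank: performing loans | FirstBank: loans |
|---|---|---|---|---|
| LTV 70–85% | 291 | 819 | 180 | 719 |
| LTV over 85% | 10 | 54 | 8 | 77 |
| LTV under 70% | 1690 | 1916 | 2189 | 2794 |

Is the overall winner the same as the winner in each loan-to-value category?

Yes

LTV 70–85%: Lender A 291/819 = 35.5%, FirstBank 180/719 = 25.0% → Lender A
LTV over 85%: Lender A 10/54 = 18.5%, FirstBank 8/77 = 10.4% → Lender A
LTV under 70%: Lender A 1690/1916 = 88.2%, FirstBank 2189/2794 = 78.3% → Lender A
Overall: Lender A 1991/2789 = 71.4%, FirstBank 2377/3590 = 66.2% → Lender A
Lender A wins overall and in every loan-to-value group — no reversal.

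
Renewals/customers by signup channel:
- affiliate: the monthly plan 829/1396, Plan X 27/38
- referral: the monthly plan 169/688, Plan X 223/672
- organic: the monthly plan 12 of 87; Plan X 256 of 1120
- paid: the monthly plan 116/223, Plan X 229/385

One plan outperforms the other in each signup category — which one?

Plan X

Affiliate: the monthly plan 829/1396 = 59.4%, Plan X 27/38 = 71.1% → Plan X
Referral: the monthly plan 169/688 = 24.6%, Plan X 223/672 = 33.2% → Plan X
Organic: the monthly plan 12/87 = 13.8%, Plan X 256/1120 = 22.9% → Plan X
Paid: the monthly plan 116/223 = 52.0%, Plan X 229/385 = 59.5% → Plan X
Plan X has the higher rate in all 4 groups.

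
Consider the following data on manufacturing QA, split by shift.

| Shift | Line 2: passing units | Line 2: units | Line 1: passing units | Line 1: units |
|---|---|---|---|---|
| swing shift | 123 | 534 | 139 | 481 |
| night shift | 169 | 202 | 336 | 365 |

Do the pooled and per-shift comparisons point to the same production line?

Swing shift: Line 2 123/534 = 23.0%, Line 1 139/481 = 28.9% → Line 1
Night shift: Line 2 169/202 = 83.7%, Line 1 336/365 = 92.1% → Line 1
Overall: Line 2 292/736 = 39.7%, Line 1 475/846 = 56.1% → Line 1
Line 1 wins overall and in every shift group — no reversal.

Yes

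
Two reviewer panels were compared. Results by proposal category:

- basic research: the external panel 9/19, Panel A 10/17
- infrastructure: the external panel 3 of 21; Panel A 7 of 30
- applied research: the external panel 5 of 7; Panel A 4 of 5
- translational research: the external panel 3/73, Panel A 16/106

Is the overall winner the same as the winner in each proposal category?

Basic research: the external panel 9/19 = 47.4%, Panel A 10/17 = 58.8% → Panel A
Infrastructure: the external panel 3/21 = 14.3%, Panel A 7/30 = 23.3% → Panel A
Applied research: the external panel 5/7 = 71.4%, Panel A 4/5 = 80.0% → Panel A
Translational research: the external panel 3/73 = 4.1%, Panel A 16/106 = 15.1% → Panel A
Overall: the external panel 20/120 = 16.7%, Panel A 37/158 = 23.4% → Panel A
Panel A wins overall and in every proposal group — no reversal.

Yes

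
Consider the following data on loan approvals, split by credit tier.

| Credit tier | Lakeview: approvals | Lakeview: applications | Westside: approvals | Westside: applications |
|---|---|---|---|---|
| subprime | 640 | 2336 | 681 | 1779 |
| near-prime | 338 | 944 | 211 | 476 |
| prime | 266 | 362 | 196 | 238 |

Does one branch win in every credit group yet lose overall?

Subprime: Lakeview 640/2336 = 27.4%, Westside 681/1779 = 38.3% → Westside
Near-prime: Lakeview 338/944 = 35.8%, Westside 211/476 = 44.3% → Westside
Prime: Lakeview 266/362 = 73.5%, Westside 196/238 = 82.4% → Westside
Overall: Lakeview 1244/3642 = 34.2%, Westside 1088/2493 = 43.6% → Westside
Westside wins overall and in every credit group — no reversal.

No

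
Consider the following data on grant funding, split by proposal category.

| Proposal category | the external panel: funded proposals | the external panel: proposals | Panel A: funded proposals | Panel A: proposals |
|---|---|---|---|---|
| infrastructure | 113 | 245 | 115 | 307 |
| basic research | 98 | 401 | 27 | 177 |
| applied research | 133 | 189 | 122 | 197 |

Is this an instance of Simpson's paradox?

No

Infrastructure: the external panel 113/245 = 46.1%, Panel A 115/307 = 37.5% → the external panel
Basic research: the external panel 98/401 = 24.4%, Panel A 27/177 = 15.3% → the external panel
Applied research: the external panel 133/189 = 70.4%, Panel A 122/197 = 61.9% → the external panel
Overall: the external panel 344/835 = 41.2%, Panel A 264/681 = 38.8% → the external panel
The external panel wins overall and in every proposal group — no reversal.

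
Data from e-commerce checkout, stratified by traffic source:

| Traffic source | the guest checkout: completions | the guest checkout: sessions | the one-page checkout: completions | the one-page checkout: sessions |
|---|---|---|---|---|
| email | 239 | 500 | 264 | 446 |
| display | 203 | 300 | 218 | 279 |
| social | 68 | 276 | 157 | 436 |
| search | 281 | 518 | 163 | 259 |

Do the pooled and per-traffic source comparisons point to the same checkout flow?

Email: the guest checkout 239/500 = 47.8%, the one-page checkout 264/446 = 59.2% → the one-page checkout
Display: the guest checkout 203/300 = 67.7%, the one-page checkout 218/279 = 78.1% → the one-page checkout
Social: the guest checkout 68/276 = 24.6%, the one-page checkout 157/436 = 36.0% → the one-page checkout
Search: the guest checkout 281/518 = 54.2%, the one-page checkout 163/259 = 62.9% → the one-page checkout
Overall: the guest checkout 791/1594 = 49.6%, the one-page checkout 802/1420 = 56.5% → the one-page checkout
The one-page checkout wins overall and in every traffic group — no reversal.

Yes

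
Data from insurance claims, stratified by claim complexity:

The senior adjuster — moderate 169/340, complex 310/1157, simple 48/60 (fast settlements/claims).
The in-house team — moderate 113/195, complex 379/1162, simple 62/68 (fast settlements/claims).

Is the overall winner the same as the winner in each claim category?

Yes

Moderate: the senior adjuster 169/340 = 49.7%, the in-house team 113/195 = 57.9% → the in-house team
Complex: the senior adjuster 310/1157 = 26.8%, the in-house team 379/1162 = 32.6% → the in-house team
Simple: the senior adjuster 48/60 = 80.0%, the in-house team 62/68 = 91.2% → the in-house team
Overall: the senior adjuster 527/1557 = 33.8%, the in-house team 554/1425 = 38.9% → the in-house team
The in-house team wins overall and in every claim group — no reversal.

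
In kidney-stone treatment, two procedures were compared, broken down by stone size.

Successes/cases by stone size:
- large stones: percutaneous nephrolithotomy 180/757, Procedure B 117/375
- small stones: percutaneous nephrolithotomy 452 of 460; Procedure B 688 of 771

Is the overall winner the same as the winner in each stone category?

No

Large stones: percutaneous nephrolithotomy 180/757 = 23.8%, Procedure B 117/375 = 31.2% → Procedure B
Small stones: percutaneous nephrolithotomy 452/460 = 98.3%, Procedure B 688/771 = 89.2% → percutaneous nephrolithotomy
Overall: percutaneous nephrolithotomy 632/1217 = 51.9%, Procedure B 805/1146 = 70.2% → Procedure B
Neither sweeps: percutaneous nephrolithotomy wins 1 of 2 groups, Procedure B wins 1. Procedure B wins overall but not every group — no Simpson reversal.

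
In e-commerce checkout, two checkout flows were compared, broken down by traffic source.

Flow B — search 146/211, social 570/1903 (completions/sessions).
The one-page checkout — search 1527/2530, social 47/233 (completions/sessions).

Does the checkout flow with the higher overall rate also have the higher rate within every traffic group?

Search: Flow B 146/211 = 69.2%, the one-page checkout 1527/2530 = 60.4% → Flow B
Social: Flow B 570/1903 = 30.0%, the one-page checkout 47/233 = 20.2% → Flow B
Overall: Flow B 716/2114 = 33.9%, the one-page checkout 1574/2763 = 57.0% → the one-page checkout
Flow B wins each traffic group but the one-page checkout wins overall — the comparison reverses. Flow B's sessions skew toward social, which has a lower base rate.

No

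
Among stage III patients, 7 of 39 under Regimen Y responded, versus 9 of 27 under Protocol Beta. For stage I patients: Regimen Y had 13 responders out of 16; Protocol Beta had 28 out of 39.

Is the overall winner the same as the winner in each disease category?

No

Stage III: Regimen Y 7/39 = 17.9%, Protocol Beta 9/27 = 33.3% → Protocol Beta
Stage I: Regimen Y 13/16 = 81.2%, Protocol Beta 28/39 = 71.8% → Regimen Y
Overall: Regimen Y 20/55 = 36.4%, Protocol Beta 37/66 = 56.1% → Protocol Beta
Neither sweeps: Regimen Y wins 1 of 2 groups, Protocol Beta wins 1. Protocol Beta wins overall but not every group — no Simpson reversal.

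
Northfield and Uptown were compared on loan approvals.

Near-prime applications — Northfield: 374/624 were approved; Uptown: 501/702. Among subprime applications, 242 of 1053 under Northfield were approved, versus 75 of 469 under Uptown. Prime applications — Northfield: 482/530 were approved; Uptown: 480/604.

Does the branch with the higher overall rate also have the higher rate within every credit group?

Near-prime: Northfield 374/624 = 59.9%, Uptown 501/702 = 71.4% → Uptown
Subprime: Northfield 242/1053 = 23.0%, Uptown 75/469 = 16.0% → Northfield
Prime: Northfield 482/530 = 90.9%, Uptown 480/604 = 79.5% → Northfield
Overall: Northfield 1098/2207 = 49.8%, Uptown 1056/1775 = 59.5% → Uptown
Neither sweeps: Northfield wins 2 of 3 groups, Uptown wins 1. Uptown wins overall but not every group — no Simpson reversal.

No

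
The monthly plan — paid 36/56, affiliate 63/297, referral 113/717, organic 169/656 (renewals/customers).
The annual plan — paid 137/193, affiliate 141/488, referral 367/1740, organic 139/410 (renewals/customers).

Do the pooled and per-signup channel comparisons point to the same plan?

Paid: the monthly plan 36/56 = 64.3%, the annual plan 137/193 = 71.0% → the annual plan
Affiliate: the monthly plan 63/297 = 21.2%, the annual plan 141/488 = 28.9% → the annual plan
Referral: the monthly plan 113/717 = 15.8%, the annual plan 367/1740 = 21.1% → the annual plan
Organic: the monthly plan 169/656 = 25.8%, the annual plan 139/410 = 33.9% → the annual plan
Overall: the monthly plan 381/1726 = 22.1%, the annual plan 784/2831 = 27.7% → the annual plan
The annual plan wins overall and in every signup group — no reversal.

Yes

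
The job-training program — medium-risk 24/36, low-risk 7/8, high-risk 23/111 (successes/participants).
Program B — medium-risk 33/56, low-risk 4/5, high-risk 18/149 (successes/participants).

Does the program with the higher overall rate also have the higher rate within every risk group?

Medium-risk: the job-training program 24/36 = 66.7%, Program B 33/56 = 58.9% → the job-training program
Low-risk: the job-training program 7/8 = 87.5%, Program B 4/5 = 80.0% → the job-training program
High-risk: the job-training program 23/111 = 20.7%, Program B 18/149 = 12.1% → the job-training program
Overall: the job-training program 54/155 = 34.8%, Program B 55/210 = 26.2% → the job-training program
The job-training program wins overall and in every risk group — no reversal.

Yes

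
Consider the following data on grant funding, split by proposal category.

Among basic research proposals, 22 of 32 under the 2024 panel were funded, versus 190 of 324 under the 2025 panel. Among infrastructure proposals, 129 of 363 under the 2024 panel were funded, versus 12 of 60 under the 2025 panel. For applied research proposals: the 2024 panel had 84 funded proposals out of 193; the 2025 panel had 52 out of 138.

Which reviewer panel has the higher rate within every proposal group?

the 2024 panel

Basic research: the 2024 panel 22/32 = 68.8%, the 2025 panel 190/324 = 58.6% → the 2024 panel
Infrastructure: the 2024 panel 129/363 = 35.5%, the 2025 panel 12/60 = 20.0% → the 2024 panel
Applied research: the 2024 panel 84/193 = 43.5%, the 2025 panel 52/138 = 37.7% → the 2024 panel
The 2024 panel has the higher rate in all 3 groups.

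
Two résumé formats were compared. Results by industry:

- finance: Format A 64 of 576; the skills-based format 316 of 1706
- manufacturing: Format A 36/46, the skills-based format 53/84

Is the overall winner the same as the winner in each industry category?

No

Finance: Format A 64/576 = 11.1%, the skills-based format 316/1706 = 18.5% → the skills-based format
Manufacturing: Format A 36/46 = 78.3%, the skills-based format 53/84 = 63.1% → Format A
Overall: Format A 100/622 = 16.1%, the skills-based format 369/1790 = 20.6% → the skills-based format
Neither sweeps: Format A wins 1 of 2 groups, the skills-based format wins 1. The skills-based format wins overall but not every group — no Simpson reversal.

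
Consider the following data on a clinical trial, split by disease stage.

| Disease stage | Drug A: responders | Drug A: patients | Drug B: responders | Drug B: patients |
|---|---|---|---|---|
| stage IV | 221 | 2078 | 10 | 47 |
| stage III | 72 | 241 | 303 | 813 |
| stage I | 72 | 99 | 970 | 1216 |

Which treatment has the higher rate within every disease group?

Stage IV: Drug A 221/2078 = 10.6%, Drug B 10/47 = 21.3% → Drug B
Stage III: Drug A 72/241 = 29.9%, Drug B 303/813 = 37.3% → Drug B
Stage I: Drug A 72/99 = 72.7%, Drug B 970/1216 = 79.8% → Drug B
Drug B has the higher rate in all 3 groups.

Drug B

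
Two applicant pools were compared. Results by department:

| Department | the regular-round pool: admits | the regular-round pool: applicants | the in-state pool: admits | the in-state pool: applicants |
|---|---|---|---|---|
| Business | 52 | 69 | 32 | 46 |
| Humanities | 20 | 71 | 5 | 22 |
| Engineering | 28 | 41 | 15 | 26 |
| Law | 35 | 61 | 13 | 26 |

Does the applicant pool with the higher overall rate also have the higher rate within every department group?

Yes

Business: the regular-round pool 52/69 = 75.4%, the in-state pool 32/46 = 69.6% → the regular-round pool
Humanities: the regular-round pool 20/71 = 28.2%, the in-state pool 5/22 = 22.7% → the regular-round pool
Engineering: the regular-round pool 28/41 = 68.3%, the in-state pool 15/26 = 57.7% → the regular-round pool
Law: the regular-round pool 35/61 = 57.4%, the in-state pool 13/26 = 50.0% → the regular-round pool
Overall: the regular-round pool 135/242 = 55.8%, the in-state pool 65/120 = 54.2% → the regular-round pool
The regular-round pool wins overall and in every department group — no reversal.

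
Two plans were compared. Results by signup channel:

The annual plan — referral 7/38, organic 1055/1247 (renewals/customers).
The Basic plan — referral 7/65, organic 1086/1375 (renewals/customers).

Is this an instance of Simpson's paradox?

No

Referral: the annual plan 7/38 = 18.4%, the Basic plan 7/65 = 10.8% → the annual plan
Organic: the annual plan 1055/1247 = 84.6%, the Basic plan 1086/1375 = 79.0% → the annual plan
Overall: the annual plan 1062/1285 = 82.6%, the Basic plan 1093/1440 = 75.9% → the annual plan
The annual plan wins overall and in every signup group — no reversal.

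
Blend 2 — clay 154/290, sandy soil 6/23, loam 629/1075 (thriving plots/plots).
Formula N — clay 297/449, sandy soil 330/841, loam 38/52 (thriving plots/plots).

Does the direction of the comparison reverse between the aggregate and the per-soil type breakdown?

Yes

Clay: Blend 2 154/290 = 53.1%, Formula N 297/449 = 66.1% → Formula N
Sandy soil: Blend 2 6/23 = 26.1%, Formula N 330/841 = 39.2% → Formula N
Loam: Blend 2 629/1075 = 58.5%, Formula N 38/52 = 73.1% → Formula N
Overall: Blend 2 789/1388 = 56.8%, Formula N 665/1342 = 49.6% → Blend 2
Formula N wins each soil group but Blend 2 wins overall — the comparison reverses. Formula N's plots skew toward sandy soil, which has a lower base rate.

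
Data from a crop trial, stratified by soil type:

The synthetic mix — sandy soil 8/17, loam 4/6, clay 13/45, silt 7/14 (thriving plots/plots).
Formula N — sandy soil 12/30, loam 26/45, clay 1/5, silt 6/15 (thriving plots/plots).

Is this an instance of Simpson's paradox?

Yes

Sandy soil: the synthetic mix 8/17 = 47.1%, Formula N 12/30 = 40.0% → the synthetic mix
Loam: the synthetic mix 4/6 = 66.7%, Formula N 26/45 = 57.8% → the synthetic mix
Clay: the synthetic mix 13/45 = 28.9%, Formula N 1/5 = 20.0% → the synthetic mix
Silt: the synthetic mix 7/14 = 50.0%, Formula N 6/15 = 40.0% → the synthetic mix
Overall: the synthetic mix 32/82 = 39.0%, Formula N 45/95 = 47.4% → Formula N
The synthetic mix wins each soil group but Formula N wins overall — the comparison reverses. The synthetic mix's plots skew toward clay, which has a lower base rate.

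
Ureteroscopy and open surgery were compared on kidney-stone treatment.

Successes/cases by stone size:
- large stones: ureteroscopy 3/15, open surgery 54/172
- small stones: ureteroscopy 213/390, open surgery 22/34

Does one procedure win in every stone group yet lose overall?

Large stones: ureteroscopy 3/15 = 20.0%, open surgery 54/172 = 31.4% → open surgery
Small stones: ureteroscopy 213/390 = 54.6%, open surgery 22/34 = 64.7% → open surgery
Overall: ureteroscopy 216/405 = 53.3%, open surgery 76/206 = 36.9% → ureteroscopy
Open surgery wins each stone group but ureteroscopy wins overall — the comparison reverses. Open surgery's cases skew toward large stones, which has a lower base rate.

Yes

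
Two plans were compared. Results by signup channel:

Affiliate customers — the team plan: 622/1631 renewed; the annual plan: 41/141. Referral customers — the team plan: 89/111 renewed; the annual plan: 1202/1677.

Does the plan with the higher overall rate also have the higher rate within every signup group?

Affiliate: the team plan 622/1631 = 38.1%, the annual plan 41/141 = 29.1% → the team plan
Referral: the team plan 89/111 = 80.2%, the annual plan 1202/1677 = 71.7% → the team plan
Overall: the team plan 711/1742 = 40.8%, the annual plan 1243/1818 = 68.4% → the annual plan
The team plan wins each signup group but the annual plan wins overall — the comparison reverses. The team plan's customers skew toward affiliate, which has a lower base rate.

No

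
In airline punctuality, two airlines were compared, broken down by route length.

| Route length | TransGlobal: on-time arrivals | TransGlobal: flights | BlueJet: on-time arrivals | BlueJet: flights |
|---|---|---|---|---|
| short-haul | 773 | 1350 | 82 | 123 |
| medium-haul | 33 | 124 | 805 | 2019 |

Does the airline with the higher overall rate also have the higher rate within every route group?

No

Short-haul: TransGlobal 773/1350 = 57.3%, BlueJet 82/123 = 66.7% → BlueJet
Medium-haul: TransGlobal 33/124 = 26.6%, BlueJet 805/2019 = 39.9% → BlueJet
Overall: TransGlobal 806/1474 = 54.7%, BlueJet 887/2142 = 41.4% → TransGlobal
BlueJet wins each route group but TransGlobal wins overall — the comparison reverses. BlueJet's flights skew toward medium-haul, which has a lower base rate.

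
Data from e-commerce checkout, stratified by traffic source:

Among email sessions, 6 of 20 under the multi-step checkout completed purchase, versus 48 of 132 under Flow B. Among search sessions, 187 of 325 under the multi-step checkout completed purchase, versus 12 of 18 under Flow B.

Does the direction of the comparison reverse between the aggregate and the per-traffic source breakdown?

Yes

Email: the multi-step checkout 6/20 = 30.0%, Flow B 48/132 = 36.4% → Flow B
Search: the multi-step checkout 187/325 = 57.5%, Flow B 12/18 = 66.7% → Flow B
Overall: the multi-step checkout 193/345 = 55.9%, Flow B 60/150 = 40.0% → the multi-step checkout
Flow B wins each traffic group but the multi-step checkout wins overall — the comparison reverses. Flow B's sessions skew toward email, which has a lower base rate.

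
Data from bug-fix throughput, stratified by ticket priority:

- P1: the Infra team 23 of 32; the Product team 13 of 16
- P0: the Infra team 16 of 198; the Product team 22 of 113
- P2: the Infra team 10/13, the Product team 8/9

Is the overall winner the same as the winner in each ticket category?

P1: the Infra team 23/32 = 71.9%, the Product team 13/16 = 81.2% → the Product team
P0: the Infra team 16/198 = 8.1%, the Product team 22/113 = 19.5% → the Product team
P2: the Infra team 10/13 = 76.9%, the Product team 8/9 = 88.9% → the Product team
Overall: the Infra team 49/243 = 20.2%, the Product team 43/138 = 31.2% → the Product team
The Product team wins overall and in every ticket group — no reversal.

Yes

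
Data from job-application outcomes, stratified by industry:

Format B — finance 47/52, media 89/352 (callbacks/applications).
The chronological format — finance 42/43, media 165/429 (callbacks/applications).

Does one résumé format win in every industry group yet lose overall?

Finance: Format B 47/52 = 90.4%, the chronological format 42/43 = 97.7% → the chronological format
Media: Format B 89/352 = 25.3%, the chronological format 165/429 = 38.5% → the chronological format
Overall: Format B 136/404 = 33.7%, the chronological format 207/472 = 43.9% → the chronological format
The chronological format wins overall and in every industry group — no reversal.

No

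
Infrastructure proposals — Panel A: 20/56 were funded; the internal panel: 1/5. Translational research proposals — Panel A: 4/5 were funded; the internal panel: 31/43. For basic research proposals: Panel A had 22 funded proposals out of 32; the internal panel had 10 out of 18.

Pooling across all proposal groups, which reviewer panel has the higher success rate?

the internal panel

Infrastructure: Panel A 20/56 = 35.7%, the internal panel 1/5 = 20.0% → Panel A
Translational research: Panel A 4/5 = 80.0%, the internal panel 31/43 = 72.1% → Panel A
Basic research: Panel A 22/32 = 68.8%, the internal panel 10/18 = 55.6% → Panel A
Overall: Panel A 46/93 = 49.5%, the internal panel 42/66 = 63.6% → the internal panel
(Panel A wins every proposal group but the internal panel wins overall — Panel A's proposals skew toward the low-rate infrastructure group.)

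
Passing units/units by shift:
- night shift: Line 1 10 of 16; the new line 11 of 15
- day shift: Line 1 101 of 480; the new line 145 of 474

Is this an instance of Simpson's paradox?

Night shift: Line 1 10/16 = 62.5%, the new line 11/15 = 73.3% → the new line
Day shift: Line 1 101/480 = 21.0%, the new line 145/474 = 30.6% → the new line
Overall: Line 1 111/496 = 22.4%, the new line 156/489 = 31.9% → the new line
The new line wins overall and in every shift group — no reversal.

No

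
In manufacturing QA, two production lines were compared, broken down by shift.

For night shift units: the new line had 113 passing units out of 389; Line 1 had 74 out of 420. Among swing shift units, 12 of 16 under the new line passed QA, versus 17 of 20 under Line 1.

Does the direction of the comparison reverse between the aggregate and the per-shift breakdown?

No

Night shift: the new line 113/389 = 29.0%, Line 1 74/420 = 17.6% → the new line
Swing shift: the new line 12/16 = 75.0%, Line 1 17/20 = 85.0% → Line 1
Overall: the new line 125/405 = 30.9%, Line 1 91/440 = 20.7% → the new line
Neither sweeps: the new line wins 1 of 2 groups, Line 1 wins 1. The new line wins overall but not every group — no Simpson reversal.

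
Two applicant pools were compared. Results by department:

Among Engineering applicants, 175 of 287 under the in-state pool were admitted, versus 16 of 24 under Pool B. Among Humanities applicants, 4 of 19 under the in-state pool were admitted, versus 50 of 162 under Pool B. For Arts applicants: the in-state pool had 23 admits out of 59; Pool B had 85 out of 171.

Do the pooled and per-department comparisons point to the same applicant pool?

Engineering: the in-state pool 175/287 = 61.0%, Pool B 16/24 = 66.7% → Pool B
Humanities: the in-state pool 4/19 = 21.1%, Pool B 50/162 = 30.9% → Pool B
Arts: the in-state pool 23/59 = 39.0%, Pool B 85/171 = 49.7% → Pool B
Overall: the in-state pool 202/365 = 55.3%, Pool B 151/357 = 42.3% → the in-state pool
Pool B wins each department group but the in-state pool wins overall — the comparison reverses. Pool B's applicants skew toward Humanities, which has a lower base rate.

No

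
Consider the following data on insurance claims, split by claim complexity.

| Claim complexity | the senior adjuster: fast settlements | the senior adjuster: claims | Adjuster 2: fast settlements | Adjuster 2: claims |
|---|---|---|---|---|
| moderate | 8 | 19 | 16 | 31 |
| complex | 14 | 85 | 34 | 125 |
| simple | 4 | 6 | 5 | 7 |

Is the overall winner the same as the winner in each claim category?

Yes

Moderate: the senior adjuster 8/19 = 42.1%, Adjuster 2 16/31 = 51.6% → Adjuster 2
Complex: the senior adjuster 14/85 = 16.5%, Adjuster 2 34/125 = 27.2% → Adjuster 2
Simple: the senior adjuster 4/6 = 66.7%, Adjuster 2 5/7 = 71.4% → Adjuster 2
Overall: the senior adjuster 26/110 = 23.6%, Adjuster 2 55/163 = 33.7% → Adjuster 2
Adjuster 2 wins overall and in every claim group — no reversal.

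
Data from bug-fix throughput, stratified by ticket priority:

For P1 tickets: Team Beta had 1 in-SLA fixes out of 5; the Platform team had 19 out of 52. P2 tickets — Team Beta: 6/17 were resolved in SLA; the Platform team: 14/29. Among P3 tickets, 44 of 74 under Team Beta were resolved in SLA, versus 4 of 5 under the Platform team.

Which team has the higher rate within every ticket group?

the Platform team

P1: Team Beta 1/5 = 20.0%, the Platform team 19/52 = 36.5% → the Platform team
P2: Team Beta 6/17 = 35.3%, the Platform team 14/29 = 48.3% → the Platform team
P3: Team Beta 44/74 = 59.5%, the Platform team 4/5 = 80.0% → the Platform team
The Platform team has the higher rate in all 3 groups.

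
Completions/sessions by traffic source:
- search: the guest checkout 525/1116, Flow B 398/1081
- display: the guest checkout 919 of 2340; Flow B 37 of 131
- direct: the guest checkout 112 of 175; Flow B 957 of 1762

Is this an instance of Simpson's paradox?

Search: the guest checkout 525/1116 = 47.0%, Flow B 398/1081 = 36.8% → the guest checkout
Display: the guest checkout 919/2340 = 39.3%, Flow B 37/131 = 28.2% → the guest checkout
Direct: the guest checkout 112/175 = 64.0%, Flow B 957/1762 = 54.3% → the guest checkout
Overall: the guest checkout 1556/3631 = 42.9%, Flow B 1392/2974 = 46.8% → Flow B
The guest checkout wins each traffic group but Flow B wins overall — the comparison reverses. The guest checkout's sessions skew toward display, which has a lower base rate.

Yes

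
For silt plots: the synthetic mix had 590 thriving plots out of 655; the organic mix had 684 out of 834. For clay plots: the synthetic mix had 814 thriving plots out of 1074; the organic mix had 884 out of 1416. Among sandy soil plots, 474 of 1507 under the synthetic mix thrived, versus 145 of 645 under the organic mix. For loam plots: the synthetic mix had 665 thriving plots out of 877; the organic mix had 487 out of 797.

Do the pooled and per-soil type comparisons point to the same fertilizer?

Yes

Silt: the synthetic mix 590/655 = 90.1%, the organic mix 684/834 = 82.0% → the synthetic mix
Clay: the synthetic mix 814/1074 = 75.8%, the organic mix 884/1416 = 62.4% → the synthetic mix
Sandy soil: the synthetic mix 474/1507 = 31.5%, the organic mix 145/645 = 22.5% → the synthetic mix
Loam: the synthetic mix 665/877 = 75.8%, the organic mix 487/797 = 61.1% → the synthetic mix
Overall: the synthetic mix 2543/4113 = 61.8%, the organic mix 2200/3692 = 59.6% → the synthetic mix
The synthetic mix wins overall and in every soil group — no reversal.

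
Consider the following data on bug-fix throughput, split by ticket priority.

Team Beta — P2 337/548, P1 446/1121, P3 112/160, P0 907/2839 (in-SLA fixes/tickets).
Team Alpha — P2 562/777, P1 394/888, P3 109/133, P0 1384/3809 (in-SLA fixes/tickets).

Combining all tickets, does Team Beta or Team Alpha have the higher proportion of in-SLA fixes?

P2: Team Beta 337/548 = 61.5%, Team Alpha 562/777 = 72.3% → Team Alpha
P1: Team Beta 446/1121 = 39.8%, Team Alpha 394/888 = 44.4% → Team Alpha
P3: Team Beta 112/160 = 70.0%, Team Alpha 109/133 = 82.0% → Team Alpha
P0: Team Beta 907/2839 = 31.9%, Team Alpha 1384/3809 = 36.3% → Team Alpha
Overall: Team Beta 1802/4668 = 38.6%, Team Alpha 2449/5607 = 43.7% → Team Alpha

Team Alpha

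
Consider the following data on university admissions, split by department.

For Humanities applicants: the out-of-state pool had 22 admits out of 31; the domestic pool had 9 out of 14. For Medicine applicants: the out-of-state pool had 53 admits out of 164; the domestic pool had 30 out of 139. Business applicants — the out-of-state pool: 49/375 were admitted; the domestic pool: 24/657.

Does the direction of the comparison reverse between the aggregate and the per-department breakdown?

No

Humanities: the out-of-state pool 22/31 = 71.0%, the domestic pool 9/14 = 64.3% → the out-of-state pool
Medicine: the out-of-state pool 53/164 = 32.3%, the domestic pool 30/139 = 21.6% → the out-of-state pool
Business: the out-of-state pool 49/375 = 13.1%, the domestic pool 24/657 = 3.7% → the out-of-state pool
Overall: the out-of-state pool 124/570 = 21.8%, the domestic pool 63/810 = 7.8% → the out-of-state pool
The out-of-state pool wins overall and in every department group — no reversal.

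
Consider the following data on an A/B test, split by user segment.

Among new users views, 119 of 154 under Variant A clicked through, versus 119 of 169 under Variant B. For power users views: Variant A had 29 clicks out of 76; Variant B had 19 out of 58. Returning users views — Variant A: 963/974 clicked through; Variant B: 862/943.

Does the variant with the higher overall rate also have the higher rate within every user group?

New users: Variant A 119/154 = 77.3%, Variant B 119/169 = 70.4% → Variant A
Power users: Variant A 29/76 = 38.2%, Variant B 19/58 = 32.8% → Variant A
Returning users: Variant A 963/974 = 98.9%, Variant B 862/943 = 91.4% → Variant A
Overall: Variant A 1111/1204 = 92.3%, Variant B 1000/1170 = 85.5% → Variant A
Variant A wins overall and in every user group — no reversal.

Yes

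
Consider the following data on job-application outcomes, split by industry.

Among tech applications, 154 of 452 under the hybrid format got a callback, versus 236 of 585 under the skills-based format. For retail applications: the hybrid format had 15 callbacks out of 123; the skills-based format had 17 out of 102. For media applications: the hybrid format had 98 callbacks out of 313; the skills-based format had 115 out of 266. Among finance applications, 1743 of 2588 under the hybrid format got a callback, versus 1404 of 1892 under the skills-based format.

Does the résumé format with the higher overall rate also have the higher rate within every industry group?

Yes

Tech: the hybrid format 154/452 = 34.1%, the skills-based format 236/585 = 40.3% → the skills-based format
Retail: the hybrid format 15/123 = 12.2%, the skills-based format 17/102 = 16.7% → the skills-based format
Media: the hybrid format 98/313 = 31.3%, the skills-based format 115/266 = 43.2% → the skills-based format
Finance: the hybrid format 1743/2588 = 67.3%, the skills-based format 1404/1892 = 74.2% → the skills-based format
Overall: the hybrid format 2010/3476 = 57.8%, the skills-based format 1772/2845 = 62.3% → the skills-based format
The skills-based format wins overall and in every industry group — no reversal.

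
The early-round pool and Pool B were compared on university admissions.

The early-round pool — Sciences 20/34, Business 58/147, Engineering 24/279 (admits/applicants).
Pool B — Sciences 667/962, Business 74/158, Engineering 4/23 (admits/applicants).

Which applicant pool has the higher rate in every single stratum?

Sciences: the early-round pool 20/34 = 58.8%, Pool B 667/962 = 69.3% → Pool B
Business: the early-round pool 58/147 = 39.5%, Pool B 74/158 = 46.8% → Pool B
Engineering: the early-round pool 24/279 = 8.6%, Pool B 4/23 = 17.4% → Pool B
Pool B has the higher rate in all 3 groups.

Pool B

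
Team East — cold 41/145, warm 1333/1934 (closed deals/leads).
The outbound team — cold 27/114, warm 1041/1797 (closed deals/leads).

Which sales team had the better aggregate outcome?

Cold: Team East 41/145 = 28.3%, the outbound team 27/114 = 23.7% → Team East
Warm: Team East 1333/1934 = 68.9%, the outbound team 1041/1797 = 57.9% → Team East
Overall: Team East 1374/2079 = 66.1%, the outbound team 1068/1911 = 55.9% → Team East

Team East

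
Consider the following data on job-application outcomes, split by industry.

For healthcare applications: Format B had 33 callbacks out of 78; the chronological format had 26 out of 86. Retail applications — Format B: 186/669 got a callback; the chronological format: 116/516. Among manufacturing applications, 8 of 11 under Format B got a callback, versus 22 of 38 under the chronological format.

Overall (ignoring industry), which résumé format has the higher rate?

Healthcare: Format B 33/78 = 42.3%, the chronological format 26/86 = 30.2% → Format B
Retail: Format B 186/669 = 27.8%, the chronological format 116/516 = 22.5% → Format B
Manufacturing: Format B 8/11 = 72.7%, the chronological format 22/38 = 57.9% → Format B
Overall: Format B 227/758 = 29.9%, the chronological format 164/640 = 25.6% → Format B

Format B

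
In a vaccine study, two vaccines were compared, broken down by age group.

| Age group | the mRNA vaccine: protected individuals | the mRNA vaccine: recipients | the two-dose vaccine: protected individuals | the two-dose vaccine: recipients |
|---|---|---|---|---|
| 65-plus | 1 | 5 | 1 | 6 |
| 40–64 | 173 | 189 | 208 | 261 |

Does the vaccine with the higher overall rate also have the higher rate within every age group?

65-plus: the mRNA vaccine 1/5 = 20.0%, the two-dose vaccine 1/6 = 16.7% → the mRNA vaccine
40–64: the mRNA vaccine 173/189 = 91.5%, the two-dose vaccine 208/261 = 79.7% → the mRNA vaccine
Overall: the mRNA vaccine 174/194 = 89.7%, the two-dose vaccine 209/267 = 78.3% → the mRNA vaccine
The mRNA vaccine wins overall and in every age group — no reversal.

Yes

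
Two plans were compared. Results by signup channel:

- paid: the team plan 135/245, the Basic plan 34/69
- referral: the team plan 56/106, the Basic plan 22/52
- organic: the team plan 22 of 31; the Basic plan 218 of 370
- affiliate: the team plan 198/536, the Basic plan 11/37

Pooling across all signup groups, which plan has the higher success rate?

the Basic plan

Paid: the team plan 135/245 = 55.1%, the Basic plan 34/69 = 49.3% → the team plan
Referral: the team plan 56/106 = 52.8%, the Basic plan 22/52 = 42.3% → the team plan
Organic: the team plan 22/31 = 71.0%, the Basic plan 218/370 = 58.9% → the team plan
Affiliate: the team plan 198/536 = 36.9%, the Basic plan 11/37 = 29.7% → the team plan
Overall: the team plan 411/918 = 44.8%, the Basic plan 285/528 = 54.0% → the Basic plan
(The team plan wins every signup group but the Basic plan wins overall — the team plan's customers skew toward the low-rate affiliate group.)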